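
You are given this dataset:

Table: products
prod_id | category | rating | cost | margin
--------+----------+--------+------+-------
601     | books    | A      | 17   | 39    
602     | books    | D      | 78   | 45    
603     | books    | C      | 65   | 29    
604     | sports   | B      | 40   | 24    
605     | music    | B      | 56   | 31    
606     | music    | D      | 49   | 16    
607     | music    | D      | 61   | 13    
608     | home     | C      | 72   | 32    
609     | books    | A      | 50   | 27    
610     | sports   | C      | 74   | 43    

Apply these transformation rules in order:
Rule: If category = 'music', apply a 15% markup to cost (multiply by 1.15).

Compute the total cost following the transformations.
586.9

Step 1: Records with category = 'music' have total cost = 166
Step 2: Apply multiplier: 166 × 1.15 = 190.9
Step 3: Other records total: 396
Step 4: Final sum = 190.9 + 396 = 586.9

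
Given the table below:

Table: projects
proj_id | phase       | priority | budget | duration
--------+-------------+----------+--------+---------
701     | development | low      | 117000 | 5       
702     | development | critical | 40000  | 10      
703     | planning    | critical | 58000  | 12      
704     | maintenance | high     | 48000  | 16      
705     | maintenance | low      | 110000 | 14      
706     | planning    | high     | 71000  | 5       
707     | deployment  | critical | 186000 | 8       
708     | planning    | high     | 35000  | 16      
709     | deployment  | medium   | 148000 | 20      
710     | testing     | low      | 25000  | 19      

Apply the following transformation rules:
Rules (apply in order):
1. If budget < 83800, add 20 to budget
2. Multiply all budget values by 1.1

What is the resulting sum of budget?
921932.0

Step 1: Apply Rule 1 - Add 20 to records with budget < 83800
  - 6 records affected: 277000 + (6 × 20) = 277120
  - Unaffected records: 561000
  - Sum after Rule 1: 838120
Step 2: Apply Rule 2 - Multiply all by 1.1
  - 838120 × 1.1 = 921932.0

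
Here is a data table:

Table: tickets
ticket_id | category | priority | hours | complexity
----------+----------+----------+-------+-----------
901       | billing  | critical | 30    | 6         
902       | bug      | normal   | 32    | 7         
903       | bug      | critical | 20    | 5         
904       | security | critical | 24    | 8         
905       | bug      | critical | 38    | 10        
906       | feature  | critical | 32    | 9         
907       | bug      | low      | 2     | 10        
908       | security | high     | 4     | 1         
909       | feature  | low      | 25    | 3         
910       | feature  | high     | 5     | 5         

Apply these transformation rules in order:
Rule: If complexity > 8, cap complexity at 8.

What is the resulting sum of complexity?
59

Step 1: 3 records have complexity > 8
Step 2: These records originally summed to 29
Step 3: After capping: 3 × 8 = 24
Step 4: Unaffected records sum: 35
Step 5: Final sum = 24 + 35 = 59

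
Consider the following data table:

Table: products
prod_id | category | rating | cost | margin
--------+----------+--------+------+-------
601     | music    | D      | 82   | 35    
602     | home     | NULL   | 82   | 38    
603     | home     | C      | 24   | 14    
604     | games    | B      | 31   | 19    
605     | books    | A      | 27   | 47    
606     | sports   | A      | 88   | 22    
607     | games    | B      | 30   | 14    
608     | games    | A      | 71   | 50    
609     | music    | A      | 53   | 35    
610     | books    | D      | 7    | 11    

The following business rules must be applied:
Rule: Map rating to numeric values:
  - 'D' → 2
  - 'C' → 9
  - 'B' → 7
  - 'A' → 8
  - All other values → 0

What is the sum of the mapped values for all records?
59

Step 1: Apply mapping to each record
Step 2: Count by status:
  'D': 2 records × 2 = 4
  'C': 1 records × 9 = 9
  'B': 2 records × 7 = 14
  'A': 4 records × 8 = 32
Step 3: Sum all mapped values = 59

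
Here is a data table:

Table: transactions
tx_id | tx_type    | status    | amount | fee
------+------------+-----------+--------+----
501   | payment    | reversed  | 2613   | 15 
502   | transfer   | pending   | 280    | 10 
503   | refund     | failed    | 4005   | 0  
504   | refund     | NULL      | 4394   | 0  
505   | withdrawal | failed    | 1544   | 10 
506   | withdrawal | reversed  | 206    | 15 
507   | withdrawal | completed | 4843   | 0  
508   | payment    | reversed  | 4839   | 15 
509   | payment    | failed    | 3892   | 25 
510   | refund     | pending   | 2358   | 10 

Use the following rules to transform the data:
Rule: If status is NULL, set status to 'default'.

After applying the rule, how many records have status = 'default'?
1

Step 1: Count records where status IS NULL
Step 2: Found 1 records with NULL status
Step 3: These records will have status set to 'default'
Step 4: Records already having status = 'default': 0
Step 5: Answer: 1 + 0 = 1 records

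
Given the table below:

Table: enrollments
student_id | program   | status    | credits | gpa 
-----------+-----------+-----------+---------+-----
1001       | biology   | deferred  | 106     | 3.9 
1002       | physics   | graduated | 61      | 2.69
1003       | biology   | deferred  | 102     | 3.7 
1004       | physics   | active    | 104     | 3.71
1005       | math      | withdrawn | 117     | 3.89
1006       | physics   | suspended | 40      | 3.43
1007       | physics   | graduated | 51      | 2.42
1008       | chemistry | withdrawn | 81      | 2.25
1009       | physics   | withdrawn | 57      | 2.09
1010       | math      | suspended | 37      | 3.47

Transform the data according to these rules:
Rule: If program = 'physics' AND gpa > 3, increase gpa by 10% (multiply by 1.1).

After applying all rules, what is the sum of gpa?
32.26

Step 1: Find records where program = 'physics' AND gpa > 3
Step 2: 2 records match, summing to 7.14
Step 3: After multiplier: 7.14 × 1.1 = 7.85
Step 4: Unaffected records sum: 24.41
Step 5: Final sum = 7.85 + 24.41 = 32.26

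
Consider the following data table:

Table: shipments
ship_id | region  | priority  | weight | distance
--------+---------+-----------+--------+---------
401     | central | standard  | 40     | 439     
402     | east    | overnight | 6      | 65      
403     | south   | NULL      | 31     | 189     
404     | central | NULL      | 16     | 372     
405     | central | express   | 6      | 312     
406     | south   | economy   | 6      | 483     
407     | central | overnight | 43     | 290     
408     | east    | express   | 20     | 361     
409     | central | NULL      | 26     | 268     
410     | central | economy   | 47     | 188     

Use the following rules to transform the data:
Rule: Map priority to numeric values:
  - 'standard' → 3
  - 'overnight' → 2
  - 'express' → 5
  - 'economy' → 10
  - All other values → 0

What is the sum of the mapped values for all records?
37

Step 1: Apply mapping to each record
Step 2: Count by status:
  'standard': 1 records × 3 = 3
  'overnight': 2 records × 2 = 4
  'express': 2 records × 5 = 10
  'economy': 2 records × 10 = 20
Step 3: Sum all mapped values = 37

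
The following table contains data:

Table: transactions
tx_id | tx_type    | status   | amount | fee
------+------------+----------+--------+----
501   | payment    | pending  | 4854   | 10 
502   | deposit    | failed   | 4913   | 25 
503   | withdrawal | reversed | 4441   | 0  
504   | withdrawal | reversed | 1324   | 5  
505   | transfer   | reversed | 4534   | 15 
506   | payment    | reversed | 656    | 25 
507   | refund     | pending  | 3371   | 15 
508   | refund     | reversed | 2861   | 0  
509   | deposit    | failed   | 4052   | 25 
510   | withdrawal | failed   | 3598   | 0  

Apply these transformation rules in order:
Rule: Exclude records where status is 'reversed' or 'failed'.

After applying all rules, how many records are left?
2

Step 1: Count records to exclude
  - 5 (reversed) + 3 (failed) = 8 records
Step 2: Total records: 10
Step 3: Remaining = 10 - 8 = 2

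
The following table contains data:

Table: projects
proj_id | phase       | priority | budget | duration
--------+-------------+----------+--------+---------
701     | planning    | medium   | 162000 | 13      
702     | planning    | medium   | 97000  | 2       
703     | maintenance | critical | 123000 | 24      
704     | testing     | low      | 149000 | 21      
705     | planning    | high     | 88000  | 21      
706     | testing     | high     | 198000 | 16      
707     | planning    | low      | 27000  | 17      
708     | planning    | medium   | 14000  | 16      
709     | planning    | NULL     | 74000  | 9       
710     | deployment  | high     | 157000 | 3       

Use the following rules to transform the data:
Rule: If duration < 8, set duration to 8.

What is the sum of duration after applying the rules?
153

Step 1: 2 records have duration < 8
Step 2: These records originally summed to 5
Step 3: After setting to minimum: 2 × 8 = 16
Step 4: Unaffected records sum: 137
Step 5: Final sum = 16 + 137 = 153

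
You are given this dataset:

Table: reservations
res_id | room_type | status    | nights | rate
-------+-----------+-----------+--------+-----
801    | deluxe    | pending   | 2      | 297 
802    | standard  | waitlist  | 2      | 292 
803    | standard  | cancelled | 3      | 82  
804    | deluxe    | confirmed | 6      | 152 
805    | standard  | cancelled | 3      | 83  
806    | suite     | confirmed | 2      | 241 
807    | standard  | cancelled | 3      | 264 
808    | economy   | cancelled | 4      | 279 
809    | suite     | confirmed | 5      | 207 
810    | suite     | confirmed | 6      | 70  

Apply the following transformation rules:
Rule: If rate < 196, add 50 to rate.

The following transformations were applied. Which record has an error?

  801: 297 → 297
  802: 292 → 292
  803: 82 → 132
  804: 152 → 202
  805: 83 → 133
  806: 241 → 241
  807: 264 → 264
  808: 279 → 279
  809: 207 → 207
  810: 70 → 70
Record 810 has an error. The correct transformed value should be 120, not 70.

Step 1: Check each record against the rule
Step 2: Record 810 has rate = 70
Step 3: Since 70 < 196, the bonus should have been applied
Step 4: Correct value = 120, but claimed value = 70
Conclusion: Record 810 has the error.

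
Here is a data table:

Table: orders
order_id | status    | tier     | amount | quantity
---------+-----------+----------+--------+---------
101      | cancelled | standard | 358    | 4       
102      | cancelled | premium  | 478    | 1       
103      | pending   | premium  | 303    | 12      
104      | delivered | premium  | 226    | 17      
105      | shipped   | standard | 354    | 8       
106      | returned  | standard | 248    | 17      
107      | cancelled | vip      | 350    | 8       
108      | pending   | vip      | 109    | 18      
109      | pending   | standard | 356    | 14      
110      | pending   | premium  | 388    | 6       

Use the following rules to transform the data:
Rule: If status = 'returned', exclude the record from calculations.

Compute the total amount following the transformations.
2922

Step 1: Identify records where status = 'returned'
Step 2: The excluded records sum to 248
Step 3: Original total amount = 3170
Step 4: Remaining total = 3170 - 248 = 2922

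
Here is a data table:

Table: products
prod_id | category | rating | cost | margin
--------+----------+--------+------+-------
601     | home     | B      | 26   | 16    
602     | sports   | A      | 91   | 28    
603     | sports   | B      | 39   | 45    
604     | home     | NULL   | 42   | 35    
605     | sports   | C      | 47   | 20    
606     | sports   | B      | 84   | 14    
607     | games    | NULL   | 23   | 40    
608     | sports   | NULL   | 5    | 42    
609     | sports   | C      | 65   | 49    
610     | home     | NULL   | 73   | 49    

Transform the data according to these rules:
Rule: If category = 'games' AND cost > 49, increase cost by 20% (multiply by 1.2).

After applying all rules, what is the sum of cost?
495

Step 1: Find records where category = 'games' AND cost > 49
Step 2: 0 records match, summing to 0
Step 3: After multiplier: 0 × 1.2 = 0.0
Step 4: Unaffected records sum: 495
Step 5: Final sum = 0.0 + 495 = 495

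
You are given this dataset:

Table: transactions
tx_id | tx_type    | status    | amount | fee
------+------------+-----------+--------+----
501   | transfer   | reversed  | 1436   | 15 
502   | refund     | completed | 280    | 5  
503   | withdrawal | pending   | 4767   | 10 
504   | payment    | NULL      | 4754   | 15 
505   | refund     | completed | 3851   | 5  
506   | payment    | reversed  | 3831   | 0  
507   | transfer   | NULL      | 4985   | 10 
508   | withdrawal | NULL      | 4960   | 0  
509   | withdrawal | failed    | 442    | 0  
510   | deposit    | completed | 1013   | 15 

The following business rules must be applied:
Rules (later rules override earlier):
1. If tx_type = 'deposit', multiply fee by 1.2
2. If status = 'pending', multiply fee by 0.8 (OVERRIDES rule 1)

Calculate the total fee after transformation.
76.0

Step 1: Rule 2 takes priority for records with status = 'pending'
  - 1 records: 10 × 0.8 = 8.0
Step 2: Rule 1 applies to remaining records with tx_type = 'deposit'
  - 1 records: 15 × 1.2 = 18.0
Step 3: Other records unchanged: 50
Step 4: Final sum = 8.0 + 18.0 + 50 = 76.0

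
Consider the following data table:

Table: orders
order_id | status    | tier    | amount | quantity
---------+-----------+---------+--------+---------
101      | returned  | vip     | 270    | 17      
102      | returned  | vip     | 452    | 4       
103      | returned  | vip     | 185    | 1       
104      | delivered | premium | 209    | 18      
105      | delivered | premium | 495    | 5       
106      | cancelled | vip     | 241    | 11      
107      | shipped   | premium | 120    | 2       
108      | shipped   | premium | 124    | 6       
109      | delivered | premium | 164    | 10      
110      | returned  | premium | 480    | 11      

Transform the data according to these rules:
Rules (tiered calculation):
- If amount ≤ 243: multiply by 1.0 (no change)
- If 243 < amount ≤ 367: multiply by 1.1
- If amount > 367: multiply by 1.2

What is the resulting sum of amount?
3052.4

Step 1: Tier 1 (amount ≤ 243): 6 records, sum = 1043 × 1.0 = 1043.0
Step 2: Tier 2 (243 < amount ≤ 367): 1 records, sum = 270 × 1.1 = 297.0
Step 3: Tier 3 (amount > 367): 3 records, sum = 1427 × 1.2 = 1712.4
Step 4: Final sum = 1043.0 + 297.0 + 1712.4 = 3052.4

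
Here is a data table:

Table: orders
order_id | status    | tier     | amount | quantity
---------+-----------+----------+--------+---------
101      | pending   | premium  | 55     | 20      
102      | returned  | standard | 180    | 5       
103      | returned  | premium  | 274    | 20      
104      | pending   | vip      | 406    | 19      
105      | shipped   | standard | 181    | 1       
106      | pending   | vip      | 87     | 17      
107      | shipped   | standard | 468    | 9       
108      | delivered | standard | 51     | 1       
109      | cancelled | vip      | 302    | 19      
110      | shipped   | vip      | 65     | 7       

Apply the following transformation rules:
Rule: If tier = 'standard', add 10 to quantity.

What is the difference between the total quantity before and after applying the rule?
40

Step 1: Original sum of quantity = 118
Step 2: 4 records have tier = 'standard'
Step 3: Each affected record changes by 10
Step 4: Total change = 4 × 10 = 40
Step 5: New sum = 118 + 40 = 158
Step 6: Difference = |158 - 118| = 40
        (Sum increased by 40)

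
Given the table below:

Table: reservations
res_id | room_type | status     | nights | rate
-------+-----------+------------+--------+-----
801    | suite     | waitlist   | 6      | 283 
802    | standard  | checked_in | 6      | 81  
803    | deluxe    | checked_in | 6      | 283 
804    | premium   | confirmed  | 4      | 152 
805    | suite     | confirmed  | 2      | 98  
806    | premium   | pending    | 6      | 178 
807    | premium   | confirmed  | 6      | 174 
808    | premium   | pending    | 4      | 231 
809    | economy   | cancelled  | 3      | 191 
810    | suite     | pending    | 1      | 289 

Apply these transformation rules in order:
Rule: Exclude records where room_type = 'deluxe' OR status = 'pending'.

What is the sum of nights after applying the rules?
27

Step 1: Find records where room_type = 'deluxe' OR status = 'pending'
Step 2: 4 records match, summing to 17
Step 3: Original sum: 44
Step 4: Remaining sum = 44 - 17 = 27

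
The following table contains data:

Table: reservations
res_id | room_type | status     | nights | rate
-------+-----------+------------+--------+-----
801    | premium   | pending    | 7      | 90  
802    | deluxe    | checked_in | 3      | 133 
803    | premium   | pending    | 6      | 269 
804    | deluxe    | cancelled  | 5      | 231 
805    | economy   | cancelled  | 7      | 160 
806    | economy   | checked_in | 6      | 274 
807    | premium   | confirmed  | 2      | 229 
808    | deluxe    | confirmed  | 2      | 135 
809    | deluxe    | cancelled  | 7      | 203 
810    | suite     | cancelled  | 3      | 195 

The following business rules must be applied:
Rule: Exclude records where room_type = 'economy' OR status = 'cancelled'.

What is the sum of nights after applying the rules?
20

Step 1: Find records where room_type = 'economy' OR status = 'cancelled'
Step 2: 5 records match, summing to 28
Step 3: Original sum: 48
Step 4: Remaining sum = 48 - 28 = 20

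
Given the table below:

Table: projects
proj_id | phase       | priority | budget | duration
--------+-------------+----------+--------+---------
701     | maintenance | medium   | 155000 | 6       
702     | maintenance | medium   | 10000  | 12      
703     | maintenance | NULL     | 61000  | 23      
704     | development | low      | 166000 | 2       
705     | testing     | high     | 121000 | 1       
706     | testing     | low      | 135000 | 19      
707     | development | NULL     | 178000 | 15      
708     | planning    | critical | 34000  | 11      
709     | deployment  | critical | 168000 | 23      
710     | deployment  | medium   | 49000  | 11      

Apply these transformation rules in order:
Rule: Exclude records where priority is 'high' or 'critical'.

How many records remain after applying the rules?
7

Step 1: Count records to exclude
  - 1 (high) + 2 (critical) = 3 records
Step 2: Total records: 10
Step 3: Remaining = 10 - 3 = 7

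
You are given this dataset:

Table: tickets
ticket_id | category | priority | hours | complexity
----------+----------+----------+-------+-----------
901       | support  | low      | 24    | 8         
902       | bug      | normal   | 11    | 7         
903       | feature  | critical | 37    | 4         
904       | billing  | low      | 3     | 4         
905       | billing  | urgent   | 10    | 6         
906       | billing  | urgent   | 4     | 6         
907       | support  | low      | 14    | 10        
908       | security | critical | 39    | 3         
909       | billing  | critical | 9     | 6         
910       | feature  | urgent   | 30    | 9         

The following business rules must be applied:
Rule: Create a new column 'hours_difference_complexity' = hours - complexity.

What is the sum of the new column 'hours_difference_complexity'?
118

Step 1: For each record, compute hours - complexity
Example calculations:
  24 - 8 = 16
  11 - 7 = 4
  37 - 4 = 33
  ...
Step 2: Sum all derived values
Step 3: Total = 118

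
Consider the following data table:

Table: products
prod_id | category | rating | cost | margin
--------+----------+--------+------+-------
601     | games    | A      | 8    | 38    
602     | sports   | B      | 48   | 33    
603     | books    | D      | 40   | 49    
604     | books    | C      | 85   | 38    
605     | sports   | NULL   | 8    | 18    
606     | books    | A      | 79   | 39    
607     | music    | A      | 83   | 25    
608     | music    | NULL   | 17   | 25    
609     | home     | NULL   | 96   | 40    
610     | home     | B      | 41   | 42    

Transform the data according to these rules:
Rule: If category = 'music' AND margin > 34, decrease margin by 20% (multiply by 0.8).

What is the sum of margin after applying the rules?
347

Step 1: Find records where category = 'music' AND margin > 34
Step 2: 0 records match, summing to 0
Step 3: After multiplier: 0 × 0.8 = 0.0
Step 4: Unaffected records sum: 347
Step 5: Final sum = 0.0 + 347 = 347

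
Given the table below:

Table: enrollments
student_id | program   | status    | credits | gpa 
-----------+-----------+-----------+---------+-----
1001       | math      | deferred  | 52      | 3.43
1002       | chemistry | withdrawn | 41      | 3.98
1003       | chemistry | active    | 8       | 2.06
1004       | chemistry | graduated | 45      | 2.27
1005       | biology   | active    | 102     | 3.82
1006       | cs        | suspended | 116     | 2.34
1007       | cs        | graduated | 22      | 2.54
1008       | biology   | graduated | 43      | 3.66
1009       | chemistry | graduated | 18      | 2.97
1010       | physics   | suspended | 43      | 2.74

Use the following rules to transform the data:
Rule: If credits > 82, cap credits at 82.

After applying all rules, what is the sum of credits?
436

Step 1: 2 records have credits > 82
Step 2: These records originally summed to 218
Step 3: After capping: 2 × 82 = 164
Step 4: Unaffected records sum: 272
Step 5: Final sum = 164 + 272 = 436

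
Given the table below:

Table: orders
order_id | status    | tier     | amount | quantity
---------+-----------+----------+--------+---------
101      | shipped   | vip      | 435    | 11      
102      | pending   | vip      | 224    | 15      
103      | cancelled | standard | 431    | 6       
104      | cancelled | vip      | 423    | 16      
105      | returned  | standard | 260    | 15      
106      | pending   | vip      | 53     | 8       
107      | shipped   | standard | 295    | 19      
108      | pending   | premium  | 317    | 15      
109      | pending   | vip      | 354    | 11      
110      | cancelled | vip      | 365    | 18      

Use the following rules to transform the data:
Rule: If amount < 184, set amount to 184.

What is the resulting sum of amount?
3288

Step 1: 1 records have amount < 184
Step 2: These records originally summed to 53
Step 3: After setting to minimum: 1 × 184 = 184
Step 4: Unaffected records sum: 3104
Step 5: Final sum = 184 + 3104 = 3288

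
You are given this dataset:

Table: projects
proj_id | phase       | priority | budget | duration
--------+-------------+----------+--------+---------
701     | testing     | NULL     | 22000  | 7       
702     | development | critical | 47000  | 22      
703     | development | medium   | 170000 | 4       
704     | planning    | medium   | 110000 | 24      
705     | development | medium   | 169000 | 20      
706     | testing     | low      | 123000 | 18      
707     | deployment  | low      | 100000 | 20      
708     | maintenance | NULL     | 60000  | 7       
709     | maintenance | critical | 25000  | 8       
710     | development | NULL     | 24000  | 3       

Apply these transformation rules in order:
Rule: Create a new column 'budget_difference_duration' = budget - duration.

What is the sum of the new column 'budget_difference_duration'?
849867

Step 1: For each record, compute budget - duration
Example calculations:
  22000 - 7 = 21993
  47000 - 22 = 46978
  170000 - 4 = 169996
  ...
Step 2: Sum all derived values
Step 3: Total = 849867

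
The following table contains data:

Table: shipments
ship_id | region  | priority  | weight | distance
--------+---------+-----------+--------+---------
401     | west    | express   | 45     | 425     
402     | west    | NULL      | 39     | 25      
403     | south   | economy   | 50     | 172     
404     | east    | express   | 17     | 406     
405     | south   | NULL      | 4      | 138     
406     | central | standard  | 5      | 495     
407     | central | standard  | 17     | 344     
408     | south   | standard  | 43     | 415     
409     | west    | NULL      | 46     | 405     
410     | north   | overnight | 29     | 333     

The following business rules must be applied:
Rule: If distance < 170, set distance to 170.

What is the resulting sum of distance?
3335

Step 1: 2 records have distance < 170
Step 2: These records originally summed to 163
Step 3: After setting to minimum: 2 × 170 = 340
Step 4: Unaffected records sum: 2995
Step 5: Final sum = 340 + 2995 = 3335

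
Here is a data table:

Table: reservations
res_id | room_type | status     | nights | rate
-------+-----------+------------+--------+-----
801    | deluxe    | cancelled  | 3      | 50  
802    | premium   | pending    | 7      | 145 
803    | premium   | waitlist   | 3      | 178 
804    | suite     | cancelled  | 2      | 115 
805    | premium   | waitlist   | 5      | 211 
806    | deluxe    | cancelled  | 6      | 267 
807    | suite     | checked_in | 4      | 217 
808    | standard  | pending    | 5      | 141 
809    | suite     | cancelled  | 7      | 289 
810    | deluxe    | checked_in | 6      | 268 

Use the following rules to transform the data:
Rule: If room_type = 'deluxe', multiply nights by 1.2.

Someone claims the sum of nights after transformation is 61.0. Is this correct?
No, the correct result is 51.0.

Step 1: Calculate the correct sum after transformation
Step 2: Apply multiplier 1.2 to records where room_type = 'deluxe'
Step 3: Correct result = 51.0
Step 4: Claimed result = 61.0
Step 5: 51.0 ≠ 61.0
Conclusion: The claimed result is incorrect. The correct answer is 51.0.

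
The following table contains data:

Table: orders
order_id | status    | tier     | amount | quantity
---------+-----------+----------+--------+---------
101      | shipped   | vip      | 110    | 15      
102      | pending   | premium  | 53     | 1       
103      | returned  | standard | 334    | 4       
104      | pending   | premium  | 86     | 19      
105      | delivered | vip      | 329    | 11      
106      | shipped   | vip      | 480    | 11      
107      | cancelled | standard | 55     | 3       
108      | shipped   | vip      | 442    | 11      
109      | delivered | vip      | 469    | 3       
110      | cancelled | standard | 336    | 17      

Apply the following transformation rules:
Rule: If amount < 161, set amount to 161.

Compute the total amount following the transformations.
3034

Step 1: 4 records have amount < 161
Step 2: These records originally summed to 304
Step 3: After setting to minimum: 4 × 161 = 644
Step 4: Unaffected records sum: 2390
Step 5: Final sum = 644 + 2390 = 3034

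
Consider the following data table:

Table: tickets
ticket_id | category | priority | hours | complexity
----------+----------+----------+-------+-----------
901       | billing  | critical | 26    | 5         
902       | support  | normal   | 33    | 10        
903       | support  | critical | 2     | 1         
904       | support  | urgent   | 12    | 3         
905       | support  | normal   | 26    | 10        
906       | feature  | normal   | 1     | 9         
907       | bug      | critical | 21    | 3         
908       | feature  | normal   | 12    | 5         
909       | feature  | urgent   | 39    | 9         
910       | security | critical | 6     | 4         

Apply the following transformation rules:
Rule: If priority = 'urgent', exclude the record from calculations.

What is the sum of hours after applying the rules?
127

Step 1: Identify records where priority = 'urgent'
Step 2: The excluded records sum to 51
Step 3: Original total hours = 178
Step 4: Remaining total = 178 - 51 = 127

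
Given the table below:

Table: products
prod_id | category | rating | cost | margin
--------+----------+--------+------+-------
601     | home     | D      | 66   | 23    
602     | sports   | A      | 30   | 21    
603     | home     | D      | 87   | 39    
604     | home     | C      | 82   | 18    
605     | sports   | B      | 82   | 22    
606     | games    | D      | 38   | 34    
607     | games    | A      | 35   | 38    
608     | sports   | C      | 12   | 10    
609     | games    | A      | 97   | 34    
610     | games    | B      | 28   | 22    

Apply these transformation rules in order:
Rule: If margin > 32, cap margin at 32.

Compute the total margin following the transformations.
244

Step 1: 4 records have margin > 32
Step 2: These records originally summed to 145
Step 3: After capping: 4 × 32 = 128
Step 4: Unaffected records sum: 116
Step 5: Final sum = 128 + 116 = 244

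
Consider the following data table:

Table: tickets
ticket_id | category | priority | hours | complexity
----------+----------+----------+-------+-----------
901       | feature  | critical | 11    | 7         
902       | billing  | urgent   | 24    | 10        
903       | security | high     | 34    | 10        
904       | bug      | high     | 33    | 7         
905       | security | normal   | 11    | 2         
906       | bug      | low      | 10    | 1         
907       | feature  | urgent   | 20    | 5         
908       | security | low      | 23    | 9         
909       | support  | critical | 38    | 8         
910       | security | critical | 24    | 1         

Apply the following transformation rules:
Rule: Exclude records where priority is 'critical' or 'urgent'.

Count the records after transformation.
5

Step 1: Count records to exclude
  - 3 (critical) + 2 (urgent) = 5 records
Step 2: Total records: 10
Step 3: Remaining = 10 - 5 = 5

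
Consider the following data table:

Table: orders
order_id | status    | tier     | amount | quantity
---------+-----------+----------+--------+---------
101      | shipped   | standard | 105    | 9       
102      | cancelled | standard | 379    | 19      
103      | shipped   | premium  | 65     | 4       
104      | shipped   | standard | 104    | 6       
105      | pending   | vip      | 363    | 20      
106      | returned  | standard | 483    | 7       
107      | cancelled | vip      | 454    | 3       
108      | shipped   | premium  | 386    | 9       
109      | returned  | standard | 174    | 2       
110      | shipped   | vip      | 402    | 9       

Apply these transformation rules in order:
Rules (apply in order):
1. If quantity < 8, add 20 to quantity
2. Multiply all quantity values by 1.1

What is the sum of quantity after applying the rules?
206.8

Step 1: Apply Rule 1 - Add 20 to records with quantity < 8
  - 5 records affected: 22 + (5 × 20) = 122
  - Unaffected records: 66
  - Sum after Rule 1: 188
Step 2: Apply Rule 2 - Multiply all by 1.1
  - 188 × 1.1 = 206.8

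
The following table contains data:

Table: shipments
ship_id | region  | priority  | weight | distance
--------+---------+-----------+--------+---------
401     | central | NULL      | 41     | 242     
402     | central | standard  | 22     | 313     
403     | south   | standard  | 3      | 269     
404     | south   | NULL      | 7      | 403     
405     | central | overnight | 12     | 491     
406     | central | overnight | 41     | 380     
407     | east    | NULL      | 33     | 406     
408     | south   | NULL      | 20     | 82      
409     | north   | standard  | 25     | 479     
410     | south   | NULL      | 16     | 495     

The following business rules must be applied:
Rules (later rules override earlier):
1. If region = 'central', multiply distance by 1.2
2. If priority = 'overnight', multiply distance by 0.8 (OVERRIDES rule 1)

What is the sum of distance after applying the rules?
3496.8

Step 1: Rule 2 takes priority for records with priority = 'overnight'
  - 2 records: 871 × 0.8 = 696.8
Step 2: Rule 1 applies to remaining records with region = 'central'
  - 2 records: 555 × 1.2 = 666.0
Step 3: Other records unchanged: 2134
Step 4: Final sum = 696.8 + 666.0 + 2134 = 3496.8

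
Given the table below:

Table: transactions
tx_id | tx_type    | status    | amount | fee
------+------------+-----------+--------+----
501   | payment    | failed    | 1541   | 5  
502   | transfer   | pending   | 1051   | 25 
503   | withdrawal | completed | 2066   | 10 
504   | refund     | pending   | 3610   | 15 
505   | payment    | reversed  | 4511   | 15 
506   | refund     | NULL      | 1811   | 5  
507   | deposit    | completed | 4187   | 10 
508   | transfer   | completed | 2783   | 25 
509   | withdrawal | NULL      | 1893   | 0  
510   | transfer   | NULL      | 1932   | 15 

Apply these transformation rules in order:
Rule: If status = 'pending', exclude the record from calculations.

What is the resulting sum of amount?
20724

Step 1: Identify records where status = 'pending'
Step 2: The excluded records sum to 4661
Step 3: Original total amount = 25385
Step 4: Remaining total = 25385 - 4661 = 20724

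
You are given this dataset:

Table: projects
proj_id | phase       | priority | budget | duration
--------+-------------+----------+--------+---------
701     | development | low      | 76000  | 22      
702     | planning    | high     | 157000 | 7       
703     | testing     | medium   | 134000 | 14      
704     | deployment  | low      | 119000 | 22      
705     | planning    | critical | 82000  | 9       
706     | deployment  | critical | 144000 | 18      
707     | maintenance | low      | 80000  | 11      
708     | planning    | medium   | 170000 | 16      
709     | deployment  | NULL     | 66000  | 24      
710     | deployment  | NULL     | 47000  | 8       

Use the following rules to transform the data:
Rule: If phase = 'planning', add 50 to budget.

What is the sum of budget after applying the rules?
1075150

Step 1: Count records where phase = 'planning': 3
Step 2: Total bonus added: 3 × 50 = 150
Step 3: Original sum of budget: 1075000
Step 4: Final sum = 1075000 + 150 = 1075150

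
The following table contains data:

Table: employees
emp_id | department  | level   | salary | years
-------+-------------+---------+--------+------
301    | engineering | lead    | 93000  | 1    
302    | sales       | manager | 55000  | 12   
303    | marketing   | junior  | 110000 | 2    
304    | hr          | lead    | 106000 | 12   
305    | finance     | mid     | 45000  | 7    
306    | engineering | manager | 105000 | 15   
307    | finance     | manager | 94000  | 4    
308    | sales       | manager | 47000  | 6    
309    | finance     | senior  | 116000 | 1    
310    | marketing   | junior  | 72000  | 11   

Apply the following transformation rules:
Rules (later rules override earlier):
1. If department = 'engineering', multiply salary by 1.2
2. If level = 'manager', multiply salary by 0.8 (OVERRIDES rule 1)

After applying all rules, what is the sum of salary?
801400.0

Step 1: Rule 2 takes priority for records with level = 'manager'
  - 4 records: 301000 × 0.8 = 240800.0
Step 2: Rule 1 applies to remaining records with department = 'engineering'
  - 1 records: 93000 × 1.2 = 111600.0
Step 3: Other records unchanged: 449000
Step 4: Final sum = 240800.0 + 111600.0 + 449000 = 801400.0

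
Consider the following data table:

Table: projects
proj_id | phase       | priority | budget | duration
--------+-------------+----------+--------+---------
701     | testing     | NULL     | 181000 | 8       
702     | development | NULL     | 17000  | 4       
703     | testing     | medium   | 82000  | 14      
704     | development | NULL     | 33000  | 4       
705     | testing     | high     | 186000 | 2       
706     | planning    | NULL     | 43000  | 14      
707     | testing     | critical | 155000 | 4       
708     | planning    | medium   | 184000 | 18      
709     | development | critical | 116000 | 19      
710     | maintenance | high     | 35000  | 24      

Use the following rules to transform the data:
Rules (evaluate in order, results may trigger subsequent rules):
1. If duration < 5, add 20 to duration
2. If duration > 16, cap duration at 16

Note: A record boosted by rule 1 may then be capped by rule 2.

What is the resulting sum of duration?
148

Step 1: Apply rule 1 to records with duration < 5
  - 4 records get bonus of 20
  - Of these, 4 records then exceed 16 and get capped
Step 2: Apply rule 2 to records with duration > 16
  - 3 records (original) are capped
Step 3: Calculate final sum = 148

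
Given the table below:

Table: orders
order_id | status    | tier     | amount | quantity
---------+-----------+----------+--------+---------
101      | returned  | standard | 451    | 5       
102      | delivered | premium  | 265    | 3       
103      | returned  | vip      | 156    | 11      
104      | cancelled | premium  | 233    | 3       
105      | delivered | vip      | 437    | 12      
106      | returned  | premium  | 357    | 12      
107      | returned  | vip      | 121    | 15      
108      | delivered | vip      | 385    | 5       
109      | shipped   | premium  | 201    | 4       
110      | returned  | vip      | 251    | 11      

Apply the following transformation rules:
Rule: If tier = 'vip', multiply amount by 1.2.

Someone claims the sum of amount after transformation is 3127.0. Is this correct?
Yes, the result is correct.

Step 1: Calculate the correct sum after transformation
Step 2: Apply multiplier 1.2 to records where tier = 'vip'
Step 3: Correct result = 3127.0
Step 4: Claimed result = 3127.0
Step 5: 3127.0 = 3127.0 ✓
Conclusion: The claimed result is correct.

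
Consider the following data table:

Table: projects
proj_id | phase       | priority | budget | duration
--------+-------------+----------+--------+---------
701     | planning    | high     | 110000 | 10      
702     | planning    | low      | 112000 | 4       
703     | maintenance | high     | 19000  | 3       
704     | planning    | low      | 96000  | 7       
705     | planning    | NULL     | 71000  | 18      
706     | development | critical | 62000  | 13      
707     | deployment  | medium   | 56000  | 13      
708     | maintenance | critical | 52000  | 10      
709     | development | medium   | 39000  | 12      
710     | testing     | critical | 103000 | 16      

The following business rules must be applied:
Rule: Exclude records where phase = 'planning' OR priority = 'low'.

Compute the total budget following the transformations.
331000

Step 1: Find records where phase = 'planning' OR priority = 'low'
Step 2: 4 records match, summing to 389000
Step 3: Original sum: 720000
Step 4: Remaining sum = 720000 - 389000 = 331000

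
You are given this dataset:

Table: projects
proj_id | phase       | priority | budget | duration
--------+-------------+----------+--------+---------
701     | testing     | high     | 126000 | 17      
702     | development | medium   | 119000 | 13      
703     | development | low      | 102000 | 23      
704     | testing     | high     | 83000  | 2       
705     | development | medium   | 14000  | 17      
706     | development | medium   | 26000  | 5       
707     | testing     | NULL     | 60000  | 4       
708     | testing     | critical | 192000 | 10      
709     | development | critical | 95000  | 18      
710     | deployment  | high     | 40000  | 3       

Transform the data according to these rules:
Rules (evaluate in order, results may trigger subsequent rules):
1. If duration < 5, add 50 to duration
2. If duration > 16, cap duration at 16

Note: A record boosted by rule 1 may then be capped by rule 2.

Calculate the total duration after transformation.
140

Step 1: Apply rule 1 to records with duration < 5
  - 3 records get bonus of 50
  - Of these, 3 records then exceed 16 and get capped
Step 2: Apply rule 2 to records with duration > 16
  - 4 records (original) are capped
Step 3: Calculate final sum = 140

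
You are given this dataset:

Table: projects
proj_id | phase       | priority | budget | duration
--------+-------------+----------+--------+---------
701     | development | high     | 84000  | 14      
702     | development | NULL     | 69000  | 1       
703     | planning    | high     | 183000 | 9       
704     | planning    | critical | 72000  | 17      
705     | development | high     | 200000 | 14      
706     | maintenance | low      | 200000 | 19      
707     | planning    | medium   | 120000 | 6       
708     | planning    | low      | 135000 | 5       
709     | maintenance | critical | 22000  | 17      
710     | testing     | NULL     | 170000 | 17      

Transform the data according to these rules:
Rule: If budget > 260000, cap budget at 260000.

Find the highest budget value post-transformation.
200000

Step 1: Original maximum budget = 200000
Step 2: Check cap of 260000 against maximum
Step 3: No records exceed the cap (max 200000 <= cap 260000), so no capping applies
Step 4: Maximum after transformation = 200000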